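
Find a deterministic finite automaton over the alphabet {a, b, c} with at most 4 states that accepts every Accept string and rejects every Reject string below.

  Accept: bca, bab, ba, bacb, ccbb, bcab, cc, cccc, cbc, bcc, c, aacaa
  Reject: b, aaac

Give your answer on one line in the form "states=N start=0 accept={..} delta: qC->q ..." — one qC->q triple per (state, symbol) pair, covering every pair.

states=3 start=0 accept={1,2} delta: 0a->1 0b->0 0c->1 1a->2 1b->1 1c->1 2a->2 2b->1 2c->0

Fold the examples into a partial DFA from state 0: repeatedly fix the first undefined (state, symbol) met by the shortest-then-alphabetical prefix, trying targets in increasing order and rejecting any under which an Accept and a Reject string meet in one state with the same remainder; add a state when all current targets are rejected. Accepting states are where Accept strings end.
a: 0a undefined. 0a->0: no, c/aaac meet in 0 with "c" left. Open state 1: 0a->1.
b: 0b undefined. 0b->0: ok.
c: 0c undefined. 0c->0: no, ccbb/b meet in 0. 0c->1: ok.
aa: 1a undefined. 1a->0: no, bca/b meet in 0. 1a->1: no, cc/aaac meet in 1 with "c" left. Open state 2: 1a->2.
cb: 1b undefined. 1b->0: no, bab/b meet in 0. 1b->1: ok.
cc: 1c undefined. 1c->0: no, bacb/b meet in 0. 1c->1: ok.
aaa: 2a undefined. 2a->0: no, bab/aaac meet in 1. 2a->1: no, bab/aaac meet in 1. 2a->2: ok.
aac: 2c undefined. 2c->0: ok.
bcab: 2b undefined. 2b->0: no, bcab/b meet in 0. 2b->1: ok.
All examples now run through 3 states with every (state, symbol) defined. Accept strings end in {1,2}, Reject strings end in {0}; accept={1,2}.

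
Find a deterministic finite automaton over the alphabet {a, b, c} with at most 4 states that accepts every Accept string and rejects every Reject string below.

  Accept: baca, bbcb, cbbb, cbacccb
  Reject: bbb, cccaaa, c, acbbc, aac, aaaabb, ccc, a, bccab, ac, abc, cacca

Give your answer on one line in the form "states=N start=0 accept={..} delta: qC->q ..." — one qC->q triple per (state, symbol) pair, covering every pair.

states=3 start=0 accept={2} delta: 0a->0 0b->0 0c->1 1a->2 1b->2 1c->0 2a->0 2b->1 2c->1

Fold the examples into a partial DFA from state 0: repeatedly fix the first undefined (state, symbol) met by the shortest-then-alphabetical prefix, trying targets in increasing order and rejecting any under which an Accept and a Reject string meet in one state with the same remainder; add a state when all current targets are rejected. Accepting states are where Accept strings end.
a: 0a undefined. 0a->0: ok.
b: 0b undefined. 0b->0: ok.
c: 0c undefined. 0c->0: no, baca/bbb meet in 0. Open state 1: 0c->1.
ca: 1a undefined. 1a->0: no, baca/bbb meet in 0. 1a->1: no, baca/c meet in 1. Open state 2: 1a->2.
cb: 1b undefined. 1b->0: no, bbcb/bbb meet in 0. 1b->1: no, bbcb/c meet in 1. 1b->2: ok.
cc: 1c undefined. 1c->0: ok.
cac: 2c undefined. 2c->0: no, baca/cacca meet in 2. 2c->1: ok.
cba: 2a undefined. 2a->0: ok.
cbb: 2b undefined. 2b->0: no, cbbb/bbb meet in 0. 2b->1: ok.
All examples now run through 3 states with every (state, symbol) defined. Accept strings end in {2}, Reject strings end in {0,1}; accept={2}.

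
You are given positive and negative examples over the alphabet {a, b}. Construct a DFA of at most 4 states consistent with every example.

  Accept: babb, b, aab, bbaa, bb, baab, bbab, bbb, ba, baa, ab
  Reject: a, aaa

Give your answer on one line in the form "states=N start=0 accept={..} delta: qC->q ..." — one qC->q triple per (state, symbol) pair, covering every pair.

states=2 start=0 accept={1} delta: 0a->0 0b->1 1a->1 1b->1

State merging on the prefix tree: take the shortest (then alphabetical) example prefix whose next move is undefined and point that move at state 0, else 1, else 2, ...; a target is out if some Accept/Reject pair would then sit in one state with the same input left (inseparable). If every existing state is out, open a new one.
a: 0a undefined. 0a->0: ok.
b: 0b undefined. 0b->0: no, babb/a meet in 0. Open state 1: 0b->1.
ba: 1a undefined. 1a->0: no, ba/a meet in 0. 1a->1: ok.
bb: 1b undefined. 1b->0: no, bbaa/a meet in 0. 1b->1: ok.
All examples now run through 2 states with every (state, symbol) defined. Accept strings end in {1}, Reject strings end in {0}; accept={1}.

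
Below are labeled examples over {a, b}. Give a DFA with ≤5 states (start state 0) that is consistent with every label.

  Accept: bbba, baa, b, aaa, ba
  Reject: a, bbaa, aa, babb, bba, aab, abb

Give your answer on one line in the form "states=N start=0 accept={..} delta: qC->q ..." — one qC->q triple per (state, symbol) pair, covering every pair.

states=5 start=0 accept={0,2} delta: 0a->1 0b->2 1a->3 1b->1 2a->2 2b->4 3a->0 3b->1 4a->1 4b->3

Fold the examples into a partial DFA from state 0: repeatedly fix the first undefined (state, symbol) met by the shortest-then-alphabetical prefix, trying targets in increasing order and rejecting any under which an Accept and a Reject string meet in one state with the same remainder; add a state when all current targets are rejected. Accepting states are where Accept strings end.
a: 0a undefined. 0a->0: no, b/aab meet in 0 with "b" left. Open state 1: 0a->1.
b: 0b undefined. 0b->0: no, bbba/a meet in 1. 0b->1: no, b/a meet in 1. Open state 2: 0b->2.
aa: 1a undefined. 1a->0: no, b/aab meet in 2. 1a->1: no, aaa/a meet in 1. 1a->2: no, b/aa meet in 2. Open state 3: 1a->3.
ab: 1b undefined. 1b->0: no, b/abb meet in 2. 1b->1: ok.
ba: 2a undefined. 2a->0: no, baa/a meet in 1. 2a->1: no, baa/aa meet in 3. 2a->2: ok.
bb: 2b undefined. 2b->0: no, bbba/babb meet in 2. 2b->1: no, bbba/aa meet in 3. 2b->2: no, bbba/bbaa meet in 2. 2b->3: no, aaa/bba meet in 3 with "a" left. Open state 4: 2b->4.
aaa: 3a undefined. 3a->0: ok.
aab: 3b undefined. 3b->0: no, aaa/aab meet in 0. 3b->1: ok.
bba: 4a undefined. 4a->0: no, aaa/bba meet in 0. 4a->1: ok.
bbb: 4b undefined. 4b->0: no, bbba/a meet in 1. 4b->1: no, bbba/bbaa meet in 3. 4b->2: no, bbba/babb meet in 2. 4b->3: ok.
All examples now run through 5 states with every (state, symbol) defined. Accept strings end in {0,2}, Reject strings end in {1,3}; accept={0,2}.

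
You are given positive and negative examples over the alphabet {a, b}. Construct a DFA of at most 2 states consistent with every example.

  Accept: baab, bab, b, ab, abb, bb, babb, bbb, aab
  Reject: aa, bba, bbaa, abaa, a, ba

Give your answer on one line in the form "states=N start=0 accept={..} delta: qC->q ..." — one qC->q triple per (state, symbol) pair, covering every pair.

states=2 start=0 accept={1} delta: 0a->0 0b->1 1a->0 1b->1

Grow the machine one transition at a time. Run the examples from 0; the earliest place one falls off (shortest prefix, ties alphabetical) gets sent to the lowest-numbered state that keeps every Accept/Reject pair distinguishable — a pair clashes when both reach the same state with identical unread suffix — and to a fresh state only if none does.
a: 0a undefined. 0a->0: ok.
b: 0b undefined. 0b->0: no, baab/aa meet in 0. Open state 1: 0b->1.
ba: 1a undefined. 1a->0: ok.
bb: 1b undefined. 1b->0: no, abb/aa meet in 0. 1b->1: ok.
All examples now run through 2 states with every (state, symbol) defined. Accept strings end in {1}, Reject strings end in {0}; accept={1}.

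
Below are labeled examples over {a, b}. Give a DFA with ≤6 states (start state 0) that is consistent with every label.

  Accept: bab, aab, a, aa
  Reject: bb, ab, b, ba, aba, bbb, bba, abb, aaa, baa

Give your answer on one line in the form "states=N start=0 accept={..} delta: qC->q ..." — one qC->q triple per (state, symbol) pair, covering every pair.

Grow the machine one transition at a time. Run the examples from 0; the earliest place one falls off (shortest prefix, ties alphabetical) gets sent to the lowest-numbered state that keeps every Accept/Reject pair distinguishable — a pair clashes when both reach the same state with identical unread suffix — and to a fresh state only if none does.
a: 0a undefined. 0a->0: no, aab/ab meet in 0 with "b" left. Open state 1: 0a->1.
b: 0b undefined. 0b->0: no, bab/ab meet in 1 with "b" left. 0b->1: no, a/b meet in 1. Open state 2: 0b->2.
aa: 1a undefined. 1a->0: no, aab/b meet in 2. 1a->1: no, aab/ab meet in 1 with "b" left. 1a->2: no, aab/bb meet in 2 with "b" left. Open state 3: 1a->3.
ab: 1b undefined. 1b->0: no, a/aba meet in 1. 1b->1: no, a/ab meet in 1. 1b->2: ok.
ba: 2a undefined. 2a->0: no, bab/ab meet in 2. 2a->1: no, bab/ab meet in 2. 2a->2: no, bab/bb meet in 2 with "b" left. 2a->3: no, aa/ba meet in 3. Open state 4: 2a->4.
bb: 2b undefined. 2b->0: no, a/bba meet in 1. 2b->1: no, a/bb meet in 1. 2b->2: ok.
aaa: 3a undefined. 3a->0: ok.
aab: 3b undefined. 3b->0: no, aab/aaa meet in 0. 3b->1: ok.
baa: 4a undefined. 4a->0: ok.
bab: 4b undefined. 4b->0: no, bab/aaa meet in 0. 4b->1: ok.
All examples now run through 5 states with every (state, symbol) defined. Accept strings end in {1,3}, Reject strings end in {0,2,4}; accept={1,3}.

states=5 start=0 accept={1,3} delta: 0a->1 0b->2 1a->3 1b->2 2a->4 2b->2 3a->0 3b->1 4a->0 4b->1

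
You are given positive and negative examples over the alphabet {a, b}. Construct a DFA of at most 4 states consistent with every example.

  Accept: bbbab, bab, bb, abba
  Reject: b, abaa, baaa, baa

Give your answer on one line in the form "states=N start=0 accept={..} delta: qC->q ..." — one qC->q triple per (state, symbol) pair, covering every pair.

State merging on the prefix tree: take the shortest (then alphabetical) example prefix whose next move is undefined and point that move at state 0, else 1, else 2, ...; a target is out if some Accept/Reject pair would then sit in one state with the same input left (inseparable). If every existing state is out, open a new one.
a: 0a undefined. 0a->0: ok.
b: 0b undefined. 0b->0: no, bbbab/b meet in 0. Open state 1: 0b->1.
ba: 1a undefined. 1a->0: no, bab/b meet in 1. 1a->1: ok.
bb: 1b undefined. 1b->0: ok.
All examples now run through 2 states with every (state, symbol) defined. Accept strings end in {0}, Reject strings end in {1}; accept={0}.

states=2 start=0 accept={0} delta: 0a->0 0b->1 1a->1 1b->0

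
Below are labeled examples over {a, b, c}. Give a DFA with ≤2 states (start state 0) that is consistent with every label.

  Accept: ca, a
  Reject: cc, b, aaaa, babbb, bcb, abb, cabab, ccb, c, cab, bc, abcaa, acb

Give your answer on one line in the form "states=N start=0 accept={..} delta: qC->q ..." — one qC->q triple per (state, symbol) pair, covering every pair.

states=2 start=0 accept={1} delta: 0a->1 0b->0 0c->0 1a->0 1b->0 1c->0

Fold the examples into a partial DFA from state 0: repeatedly fix the first undefined (state, symbol) met by the shortest-then-alphabetical prefix, trying targets in increasing order and rejecting any under which an Accept and a Reject string meet in one state with the same remainder; add a state when all current targets are rejected. Accepting states are where Accept strings end.
a: 0a undefined. 0a->0: no, a/aaaa meet in 0. Open state 1: 0a->1.
b: 0b undefined. 0b->0: ok.
c: 0c undefined. 0c->0: ok.
aa: 1a undefined. 1a->0: ok.
ab: 1b undefined. 1b->0: ok.
ac: 1c undefined. 1c->0: ok.
All examples now run through 2 states with every (state, symbol) defined. Accept strings end in {1}, Reject strings end in {0}; accept={1}.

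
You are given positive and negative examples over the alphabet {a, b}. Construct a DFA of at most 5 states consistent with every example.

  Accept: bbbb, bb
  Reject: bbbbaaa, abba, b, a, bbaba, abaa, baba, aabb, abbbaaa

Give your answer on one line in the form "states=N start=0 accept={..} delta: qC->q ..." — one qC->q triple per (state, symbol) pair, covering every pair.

Grow the machine one transition at a time. Run the examples from 0; the earliest place one falls off (shortest prefix, ties alphabetical) gets sent to the lowest-numbered state that keeps every Accept/Reject pair distinguishable — a pair clashes when both reach the same state with identical unread suffix — and to a fresh state only if none does.
a: 0a undefined. 0a->0: no, bb/aabb meet in 0 with "bb" left. Open state 1: 0a->1.
b: 0b undefined. 0b->0: no, bbbb/b meet in 0. 0b->1: ok.
aa: 1a undefined. 1a->0: no, bb/aabb meet in 1 with "b" left. 1a->1: ok.
ab: 1b undefined. 1b->0: ok.
All examples now run through 2 states with every (state, symbol) defined. Accept strings end in {0}, Reject strings end in {1}; accept={0}.

states=2 start=0 accept={0} delta: 0a->1 0b->1 1a->1 1b->0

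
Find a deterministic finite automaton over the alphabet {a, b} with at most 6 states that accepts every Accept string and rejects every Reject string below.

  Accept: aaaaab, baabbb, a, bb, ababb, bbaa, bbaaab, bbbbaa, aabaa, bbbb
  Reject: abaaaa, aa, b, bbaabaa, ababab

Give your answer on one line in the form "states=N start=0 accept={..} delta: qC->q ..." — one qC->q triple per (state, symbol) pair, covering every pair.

State merging on the prefix tree: take the shortest (then alphabetical) example prefix whose next move is undefined and point that move at state 0, else 1, else 2, ...; a target is out if some Accept/Reject pair would then sit in one state with the same input left (inseparable). If every existing state is out, open a new one.
a: 0a undefined. 0a->0: no, aaaaab/b meet in 0 with "b" left. Open state 1: 0a->1.
b: 0b undefined. 0b->0: no, bb/b meet in 0. 0b->1: no, a/b meet in 1. Open state 2: 0b->2.
aa: 1a undefined. 1a->0: ok.
ab: 1b undefined. 1b->0: no, aaaaab/abaaaa meet in 0. 1b->1: no, aaaaab/abaaaa meet in 1. 1b->2: no, aaaaab/b meet in 2. Open state 3: 1b->3.
ba: 2a undefined. 2a->0: ok.
bb: 2b undefined. 2b->0: no, a/bbaabaa meet in 1. 2b->1: no, bbaaab/b meet in 2. 2b->2: no, bb/b meet in 2. 2b->3: ok.
aba: 3a undefined. 3a->0: no, a/abaaaa meet in 1. 3a->1: no, aaaaab/ababab meet in 3. 3a->2: no, aaaaab/ababab meet in 3. 3a->3: no, aaaaab/abaaaa meet in 3. Open state 4: 3a->4.
bbb: 3b undefined. 3b->0: no, baabbb/b meet in 2. 3b->1: ok.
abaa: 4a undefined. 4a->0: no, a/bbaabaa meet in 1. 4a->1: no, a/abaaaa meet in 1. 4a->2: no, a/abaaaa meet in 1. 4a->3: no, aaaaab/abaaaa meet in 3. 4a->4: no, bbaa/abaaaa meet in 4. Open state 5: 4a->5.
abab: 4b undefined. 4b->0: no, aaaaab/ababab meet in 3. 4b->1: ok.
abaaa: 5a undefined. 5a->0: no, a/abaaaa meet in 1. 5a->1: ok.
bbaab: 5b undefined. 5b->0: ok.
All examples now run through 6 states with every (state, symbol) defined. Accept strings end in {1,3,5}, Reject strings end in {0,2}; accept={1,3,5}.

states=6 start=0 accept={1,3,5} delta: 0a->1 0b->2 1a->0 1b->3 2a->0 2b->3 3a->4 3b->1 4a->5 4b->1 5a->1 5b->0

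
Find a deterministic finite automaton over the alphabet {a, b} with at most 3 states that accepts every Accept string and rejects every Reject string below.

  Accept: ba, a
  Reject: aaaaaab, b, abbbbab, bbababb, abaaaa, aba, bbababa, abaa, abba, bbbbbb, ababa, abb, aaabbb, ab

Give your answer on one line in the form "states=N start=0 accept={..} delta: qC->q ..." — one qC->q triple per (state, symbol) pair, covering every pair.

Fold the examples into a partial DFA from state 0: repeatedly fix the first undefined (state, symbol) met by the shortest-then-alphabetical prefix, trying targets in increasing order and rejecting any under which an Accept and a Reject string meet in one state with the same remainder; add a state when all current targets are rejected. Accepting states are where Accept strings end.
a: 0a undefined. 0a->0: no, ba/aba meet in 0 with "ba" left. Open state 1: 0a->1.
b: 0b undefined. 0b->0: ok.
aa: 1a undefined. 1a->0: ok.
ab: 1b undefined. 1b->0: no, ba/aba meet in 1. 1b->1: no, ba/abaaaa meet in 1. Open state 2: 1b->2.
aba: 2a undefined. 2a->0: no, ba/abaaaa meet in 1. 2a->1: no, ba/aba meet in 1. 2a->2: ok.
abb: 2b undefined. 2b->0: no, ba/bbababa meet in 1. 2b->1: no, ba/abb meet in 1. 2b->2: ok.
All examples now run through 3 states with every (state, symbol) defined. Accept strings end in {1}, Reject strings end in {0,2}; accept={1}.

states=3 start=0 accept={1} delta: 0a->1 0b->0 1a->0 1b->2 2a->2 2b->2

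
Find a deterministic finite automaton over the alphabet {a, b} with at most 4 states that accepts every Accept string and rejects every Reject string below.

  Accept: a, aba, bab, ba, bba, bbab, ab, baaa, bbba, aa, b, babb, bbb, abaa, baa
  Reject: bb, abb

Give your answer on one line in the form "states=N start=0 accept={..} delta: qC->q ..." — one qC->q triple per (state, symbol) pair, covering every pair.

states=4 start=0 accept={0,1,2} delta: 0a->0 0b->1 1a->2 1b->3 2a->0 2b->0 3a->0 3b->0

State merging on the prefix tree: take the shortest (then alphabetical) example prefix whose next move is undefined and point that move at state 0, else 1, else 2, ...; a target is out if some Accept/Reject pair would then sit in one state with the same input left (inseparable). If every existing state is out, open a new one.
a: 0a undefined. 0a->0: ok.
b: 0b undefined. 0b->0: no, a/bb meet in 0. Open state 1: 0b->1.
ba: 1a undefined. 1a->0: no, babb/bb meet in 1 with "b" left. 1a->1: no, bab/bb meet in 1 with "b" left. Open state 2: 1a->2.
bb: 1b undefined. 1b->0: no, a/bb meet in 0. 1b->1: no, ab/bb meet in 1. 1b->2: no, aba/bb meet in 2. Open state 3: 1b->3.
baa: 2a undefined. 2a->0: ok.
bab: 2b undefined. 2b->0: ok.
bba: 3a undefined. 3a->0: ok.
bbb: 3b undefined. 3b->0: ok.
All examples now run through 4 states with every (state, symbol) defined. Accept strings end in {0,1,2}, Reject strings end in {3}; accept={0,1,2}.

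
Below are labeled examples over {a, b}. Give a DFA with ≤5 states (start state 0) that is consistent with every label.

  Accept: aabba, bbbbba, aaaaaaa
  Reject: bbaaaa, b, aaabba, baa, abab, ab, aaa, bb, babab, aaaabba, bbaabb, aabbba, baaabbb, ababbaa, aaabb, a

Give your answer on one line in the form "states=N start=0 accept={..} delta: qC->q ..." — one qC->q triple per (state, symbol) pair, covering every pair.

states=5 start=0 accept={2} delta: 0a->1 0b->1 1a->2 1b->0 2a->3 2b->0 3a->4 3b->1 4a->0 4b->1

Grow the machine one transition at a time. Run the examples from 0; the earliest place one falls off (shortest prefix, ties alphabetical) gets sent to the lowest-numbered state that keeps every Accept/Reject pair distinguishable — a pair clashes when both reach the same state with identical unread suffix — and to a fresh state only if none does.
a: 0a undefined. 0a->0: no, aabba/aaabba meet in 0 with "bba" left. Open state 1: 0a->1.
b: 0b undefined. 0b->0: no, bbbbba/a meet in 1. 0b->1: ok.
aa: 1a undefined. 1a->0: no, aabba/aaaabba meet in 1 with "ba" left. 1a->1: no, aabba/aaabba meet in 1 with "bba" left. Open state 2: 1a->2.
ab: 1b undefined. 1b->0: ok.
aaa: 2a undefined. 2a->0: no, bbbbba/aaaabba meet in 2. 2a->1: no, aabba/aaaabba meet in 2 with "bba" left. 2a->2: no, aabba/aaabba meet in 2 with "bba" left. Open state 3: 2a->3.
aab: 2b undefined. 2b->0: ok.
aaaa: 3a undefined. 3a->0: no, aaaaaaa/baa meet in 3. 3a->1: no, aabba/aaaabba meet in 2. 3a->2: no, aabba/bbaaaa meet in 2. 3a->3: no, aaaaaaa/bbaaaa meet in 3. Open state 4: 3a->4.
aaab: 3b undefined. 3b->0: no, aabba/aaabba meet in 2. 3b->1: ok.
aaaaa: 4a undefined. 4a->0: ok.
aaaab: 4b undefined. 4b->0: no, aabba/aaaabba meet in 2. 4b->1: ok.
All examples now run through 5 states with every (state, symbol) defined. Accept strings end in {2}, Reject strings end in {0,1,3,4}; accept={2}.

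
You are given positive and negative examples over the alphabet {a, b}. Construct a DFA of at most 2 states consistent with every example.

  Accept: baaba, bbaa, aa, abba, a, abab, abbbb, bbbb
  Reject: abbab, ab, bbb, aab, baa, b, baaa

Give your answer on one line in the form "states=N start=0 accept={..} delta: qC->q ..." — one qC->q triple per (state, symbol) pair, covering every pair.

Fold the examples into a partial DFA from state 0: repeatedly fix the first undefined (state, symbol) met by the shortest-then-alphabetical prefix, trying targets in increasing order and rejecting any under which an Accept and a Reject string meet in one state with the same remainder; add a state when all current targets are rejected. Accepting states are where Accept strings end.
a: 0a undefined. 0a->0: ok.
b: 0b undefined. 0b->0: no, baaba/abbab meet in 0. Open state 1: 0b->1.
ba: 1a undefined. 1a->0: no, baaba/baa meet in 0. 1a->1: ok.
bb: 1b undefined. 1b->0: ok.
All examples now run through 2 states with every (state, symbol) defined. Accept strings end in {0}, Reject strings end in {1}; accept={0}.

states=2 start=0 accept={0} delta: 0a->0 0b->1 1a->1 1b->0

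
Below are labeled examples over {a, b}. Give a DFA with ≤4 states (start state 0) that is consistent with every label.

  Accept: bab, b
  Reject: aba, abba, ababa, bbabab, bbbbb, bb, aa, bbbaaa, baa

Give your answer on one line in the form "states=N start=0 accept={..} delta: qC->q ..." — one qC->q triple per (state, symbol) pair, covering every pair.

states=3 start=0 accept={1} delta: 0a->0 0b->1 1a->0 1b->2 2a->2 2b->2

Fold the examples into a partial DFA from state 0: repeatedly fix the first undefined (state, symbol) met by the shortest-then-alphabetical prefix, trying targets in increasing order and rejecting any under which an Accept and a Reject string meet in one state with the same remainder; add a state when all current targets are rejected. Accepting states are where Accept strings end.
a: 0a undefined. 0a->0: ok.
b: 0b undefined. 0b->0: no, bab/aba meet in 0. Open state 1: 0b->1.
ba: 1a undefined. 1a->0: ok.
bb: 1b undefined. 1b->0: no, bab/bbabab meet in 1. 1b->1: no, bab/bbabab meet in 1. Open state 2: 1b->2.
bba: 2a undefined. 2a->0: no, bab/bbabab meet in 1. 2a->1: no, bab/abba meet in 1. 2a->2: ok.
bbb: 2b undefined. 2b->0: no, bab/bbabab meet in 1. 2b->1: no, bab/bbabab meet in 1. 2b->2: ok.
All examples now run through 3 states with every (state, symbol) defined. Accept strings end in {1}, Reject strings end in {0,2}; accept={1}.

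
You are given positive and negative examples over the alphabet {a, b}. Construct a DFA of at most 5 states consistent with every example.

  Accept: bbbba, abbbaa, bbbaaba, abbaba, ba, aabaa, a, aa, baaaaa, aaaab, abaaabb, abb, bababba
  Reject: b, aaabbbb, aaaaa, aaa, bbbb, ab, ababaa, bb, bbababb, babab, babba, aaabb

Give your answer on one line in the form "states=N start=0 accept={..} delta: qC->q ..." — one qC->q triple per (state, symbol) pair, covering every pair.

states=5 start=0 accept={1,3} delta: 0a->1 0b->2 1a->3 1b->4 2a->3 2b->0 3a->2 3b->3 4a->0 4b->3

State merging on the prefix tree: take the shortest (then alphabetical) example prefix whose next move is undefined and point that move at state 0, else 1, else 2, ...; a target is out if some Accept/Reject pair would then sit in one state with the same input left (inseparable). If every existing state is out, open a new one.
a: 0a undefined. 0a->0: no, a/aaaaa meet in 0. Open state 1: 0a->1.
b: 0b undefined. 0b->0: no, baaaaa/aaaaa meet in 1 with "aaaa" left. 0b->1: no, a/b meet in 1. Open state 2: 0b->2.
aa: 1a undefined. 1a->0: no, a/aaaaa meet in 1. 1a->1: no, a/aaaaa meet in 1. 1a->2: no, ba/aaa meet in 2 with "a" left. Open state 3: 1a->3.
ab: 1b undefined. 1b->0: no, aa/ababaa meet in 3. 1b->1: no, abbbaa/aaa meet in 3 with "a" left. 1b->2: no, abb/bb meet in 2 with "b" left. 1b->3: no, aa/ab meet in 3. Open state 4: 1b->4.
ba: 2a undefined. 2a->0: no, bababba/babba meet in 2 with "ba" left. 2a->1: no, baaaaa/aaaaa meet in 3 with "aaa" left. 2a->2: no, ba/b meet in 2. 2a->3: ok.
bb: 2b undefined. 2b->0: ok.
aaa: 3a undefined. 3a->0: no, bbbaaba/aaaaa meet in 3. 3a->1: no, bbbba/aaaaa meet in 1. 3a->2: ok.
aab: 3b undefined. 3b->0: no, ba/babba meet in 3. 3b->1: no, bbbba/babab meet in 1. 3b->2: no, bbbba/babba meet in 1. 3b->3: ok.
aba: 4a undefined. 4a->0: ok.
abb: 4b undefined. 4b->0: no, abbbaa/b meet in 2. 4b->1: no, abbaba/b meet in 2. 4b->2: no, abbaba/b meet in 2. 4b->3: ok.
All examples now run through 5 states with every (state, symbol) defined. Accept strings end in {1,3}, Reject strings end in {0,2,4}; accept={1,3}.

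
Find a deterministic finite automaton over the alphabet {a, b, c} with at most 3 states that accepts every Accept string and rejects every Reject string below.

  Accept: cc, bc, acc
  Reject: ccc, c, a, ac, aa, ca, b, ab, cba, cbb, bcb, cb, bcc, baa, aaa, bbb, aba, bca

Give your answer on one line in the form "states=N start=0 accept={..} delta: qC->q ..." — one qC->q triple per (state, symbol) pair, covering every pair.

Grow the machine one transition at a time. Run the examples from 0; the earliest place one falls off (shortest prefix, ties alphabetical) gets sent to the lowest-numbered state that keeps every Accept/Reject pair distinguishable — a pair clashes when both reach the same state with identical unread suffix — and to a fresh state only if none does.
a: 0a undefined. 0a->0: ok.
b: 0b undefined. 0b->0: no, cc/bcc meet in 0 with "cc" left. Open state 1: 0b->1.
c: 0c undefined. 0c->0: no, cc/ccc meet in 0. 0c->1: ok.
ba: 1a undefined. 1a->0: ok.
bb: 1b undefined. 1b->0: ok.
bc: 1c undefined. 1c->0: no, cc/a meet in 0. 1c->1: no, cc/ccc meet in 1. Open state 2: 1c->2.
bca: 2a undefined. 2a->0: ok.
bcb: 2b undefined. 2b->0: ok.
bcc: 2c undefined. 2c->0: ok.
All examples now run through 3 states with every (state, symbol) defined. Accept strings end in {2}, Reject strings end in {0,1}; accept={2}.

states=3 start=0 accept={2} delta: 0a->0 0b->1 0c->1 1a->0 1b->0 1c->2 2a->0 2b->0 2c->0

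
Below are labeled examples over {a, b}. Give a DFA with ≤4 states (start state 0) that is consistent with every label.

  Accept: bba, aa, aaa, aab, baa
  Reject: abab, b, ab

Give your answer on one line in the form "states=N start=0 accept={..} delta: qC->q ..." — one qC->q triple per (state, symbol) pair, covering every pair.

Fold the examples into a partial DFA from state 0: repeatedly fix the first undefined (state, symbol) met by the shortest-then-alphabetical prefix, trying targets in increasing order and rejecting any under which an Accept and a Reject string meet in one state with the same remainder; add a state when all current targets are rejected. Accepting states are where Accept strings end.
a: 0a undefined. 0a->0: no, aab/b meet in 0 with "b" left. Open state 1: 0a->1.
b: 0b undefined. 0b->0: ok.
aa: 1a undefined. 1a->0: no, aa/b meet in 0. 1a->1: no, aab/ab meet in 1 with "b" left. Open state 2: 1a->2.
ab: 1b undefined. 1b->0: ok.
aaa: 2a undefined. 2a->0: no, aaa/abab meet in 0. 2a->1: ok.
aab: 2b undefined. 2b->0: no, aab/abab meet in 0. 2b->1: ok.
All examples now run through 3 states with every (state, symbol) defined. Accept strings end in {1,2}, Reject strings end in {0}; accept={1,2}.

states=3 start=0 accept={1,2} delta: 0a->1 0b->0 1a->2 1b->0 2a->1 2b->1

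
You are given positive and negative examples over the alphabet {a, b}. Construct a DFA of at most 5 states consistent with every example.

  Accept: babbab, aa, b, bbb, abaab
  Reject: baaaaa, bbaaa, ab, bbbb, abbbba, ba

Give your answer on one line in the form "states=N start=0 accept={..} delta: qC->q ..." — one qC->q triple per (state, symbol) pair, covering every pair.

states=5 start=0 accept={0,2,4} delta: 0a->1 0b->2 1a->0 1b->3 2a->1 2b->3 3a->1 3b->4 4a->0 4b->1

Fold the examples into a partial DFA from state 0: repeatedly fix the first undefined (state, symbol) met by the shortest-then-alphabetical prefix, trying targets in increasing order and rejecting any under which an Accept and a Reject string meet in one state with the same remainder; add a state when all current targets are rejected. Accepting states are where Accept strings end.
a: 0a undefined. 0a->0: no, b/ab meet in 0 with "b" left. Open state 1: 0a->1.
b: 0b undefined. 0b->0: no, b/bbbb meet in 0. 0b->1: no, aa/ba meet in 1 with "a" left. Open state 2: 0b->2.
aa: 1a undefined. 1a->0: ok.
ab: 1b undefined. 1b->0: no, aa/ab meet in 0. 1b->1: no, aa/abbbba meet in 0. 1b->2: no, b/ab meet in 2. Open state 3: 1b->3.
ba: 2a undefined. 2a->0: no, aa/baaaaa meet in 0. 2a->1: ok.
bb: 2b undefined. 2b->0: no, aa/bbbb meet in 0. 2b->1: no, aa/bbaaa meet in 0. 2b->2: no, b/bbbb meet in 2. 2b->3: ok.
aba: 3a undefined. 3a->0: no, aa/bbaaa meet in 0. 3a->1: ok.
abb: 3b undefined. 3b->0: no, babbab/ab meet in 3. 3b->1: no, aa/abbbba meet in 0. 3b->2: no, babbab/ab meet in 3. 3b->3: no, babbab/ab meet in 3. Open state 4: 3b->4.
abbb: 4b undefined. 4b->0: no, aa/bbbb meet in 0. 4b->1: ok.
babba: 4a undefined. 4a->0: ok.
All examples now run through 5 states with every (state, symbol) defined. Accept strings end in {0,2,4}, Reject strings end in {1,3}; accept={0,2,4}.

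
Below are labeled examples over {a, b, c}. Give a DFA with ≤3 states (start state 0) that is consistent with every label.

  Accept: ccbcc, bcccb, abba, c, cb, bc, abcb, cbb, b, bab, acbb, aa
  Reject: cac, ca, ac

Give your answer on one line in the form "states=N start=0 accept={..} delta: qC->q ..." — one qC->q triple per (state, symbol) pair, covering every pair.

states=3 start=0 accept={0,2} delta: 0a->1 0b->0 0c->0 1a->0 1b->2 1c->1 2a->0 2b->2 2c->0

Grow the machine one transition at a time. Run the examples from 0; the earliest place one falls off (shortest prefix, ties alphabetical) gets sent to the lowest-numbered state that keeps every Accept/Reject pair distinguishable — a pair clashes when both reach the same state with identical unread suffix — and to a fresh state only if none does.
a: 0a undefined. 0a->0: no, c/ac meet in 0 with "c" left. Open state 1: 0a->1.
b: 0b undefined. 0b->0: ok.
c: 0c undefined. 0c->0: ok.
aa: 1a undefined. 1a->0: ok.
ab: 1b undefined. 1b->0: no, abba/ca meet in 1. 1b->1: no, bab/ca meet in 1. Open state 2: 1b->2.
ac: 1c undefined. 1c->0: no, ccbcc/cac meet in 0. 1c->1: ok.
abb: 2b undefined. 2b->0: no, abba/cac meet in 1. 2b->1: no, acbb/cac meet in 1. 2b->2: ok.
abc: 2c undefined. 2c->0: ok.
abba: 2a undefined. 2a->0: ok.
All examples now run through 3 states with every (state, symbol) defined. Accept strings end in {0,2}, Reject strings end in {1}; accept={0,2}.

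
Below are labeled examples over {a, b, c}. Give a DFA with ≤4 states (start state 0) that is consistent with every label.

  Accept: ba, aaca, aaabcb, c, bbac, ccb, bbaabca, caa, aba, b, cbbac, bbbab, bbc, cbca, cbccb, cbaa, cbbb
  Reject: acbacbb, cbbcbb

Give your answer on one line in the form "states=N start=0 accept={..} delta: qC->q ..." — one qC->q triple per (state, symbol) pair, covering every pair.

states=4 start=0 accept={0,1,2} delta: 0a->0 0b->0 0c->1 1a->0 1b->2 1c->0 2a->0 2b->3 2c->0 3a->0 3b->0 3c->1

Fold the examples into a partial DFA from state 0: repeatedly fix the first undefined (state, symbol) met by the shortest-then-alphabetical prefix, trying targets in increasing order and rejecting any under which an Accept and a Reject string meet in one state with the same remainder; add a state when all current targets are rejected. Accepting states are where Accept strings end.
a: 0a undefined. 0a->0: ok.
b: 0b undefined. 0b->0: ok.
c: 0c undefined. 0c->0: no, ba/acbacbb meet in 0. Open state 1: 0c->1.
ca: 1a undefined. 1a->0: ok.
cb: 1b undefined. 1b->0: no, ba/acbacbb meet in 0. 1b->1: no, aaabcb/acbacbb meet in 1. Open state 2: 1b->2.
cc: 1c undefined. 1c->0: ok.
cba: 2a undefined. 2a->0: ok.
cbb: 2b undefined. 2b->0: no, ba/acbacbb meet in 0. 2b->1: no, ba/cbbcbb meet in 0. 2b->2: no, aaabcb/acbacbb meet in 2. Open state 3: 2b->3.
cbc: 2c undefined. 2c->0: ok.
cbba: 3a undefined. 3a->0: ok.
cbbb: 3b undefined. 3b->0: ok.
cbbc: 3c undefined. 3c->0: no, ba/cbbcbb meet in 0. 3c->1: ok.
All examples now run through 4 states with every (state, symbol) defined. Accept strings end in {0,1,2}, Reject strings end in {3}; accept={0,1,2}.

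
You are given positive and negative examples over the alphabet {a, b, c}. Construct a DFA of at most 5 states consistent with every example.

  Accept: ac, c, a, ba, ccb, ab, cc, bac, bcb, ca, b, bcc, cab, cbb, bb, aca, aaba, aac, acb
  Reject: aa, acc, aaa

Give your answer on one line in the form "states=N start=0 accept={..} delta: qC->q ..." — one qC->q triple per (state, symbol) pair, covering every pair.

states=4 start=0 accept={0,1,3} delta: 0a->1 0b->0 0c->0 1a->2 1b->0 1c->3 2a->2 2b->0 2c->0 3a->0 3b->0 3c->2

Fold the examples into a partial DFA from state 0: repeatedly fix the first undefined (state, symbol) met by the shortest-then-alphabetical prefix, trying targets in increasing order and rejecting any under which an Accept and a Reject string meet in one state with the same remainder; add a state when all current targets are rejected. Accepting states are where Accept strings end.
a: 0a undefined. 0a->0: no, a/aa meet in 0. Open state 1: 0a->1.
b: 0b undefined. 0b->0: ok.
c: 0c undefined. 0c->0: ok.
aa: 1a undefined. 1a->0: no, c/aa meet in 0. 1a->1: no, a/aa meet in 1. Open state 2: 1a->2.
ab: 1b undefined. 1b->0: ok.
ac: 1c undefined. 1c->0: no, ac/acc meet in 0. 1c->1: no, ac/acc meet in 1. 1c->2: no, ac/aa meet in 2. Open state 3: 1c->3.
aaa: 2a undefined. 2a->0: no, c/aaa meet in 0. 2a->1: no, a/aaa meet in 1. 2a->2: ok.
aab: 2b undefined. 2b->0: ok.
aac: 2c undefined. 2c->0: ok.
aca: 3a undefined. 3a->0: ok.
acb: 3b undefined. 3b->0: ok.
acc: 3c undefined. 3c->0: no, c/acc meet in 0. 3c->1: no, a/acc meet in 1. 3c->2: ok.
All examples now run through 4 states with every (state, symbol) defined. Accept strings end in {0,1,3}, Reject strings end in {2}; accept={0,1,3}.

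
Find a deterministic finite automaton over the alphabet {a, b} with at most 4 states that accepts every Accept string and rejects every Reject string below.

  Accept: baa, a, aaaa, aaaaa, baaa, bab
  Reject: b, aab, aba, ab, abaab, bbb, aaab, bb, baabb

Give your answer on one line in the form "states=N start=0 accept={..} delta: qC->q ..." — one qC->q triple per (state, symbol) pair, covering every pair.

State merging on the prefix tree: take the shortest (then alphabetical) example prefix whose next move is undefined and point that move at state 0, else 1, else 2, ...; a target is out if some Accept/Reject pair would then sit in one state with the same input left (inseparable). If every existing state is out, open a new one.
a: 0a undefined. 0a->0: ok.
b: 0b undefined. 0b->0: no, baa/b meet in 0. Open state 1: 0b->1.
ba: 1a undefined. 1a->0: no, baa/aba meet in 0. 1a->1: no, baa/b meet in 1. Open state 2: 1a->2.
bb: 1b undefined. 1b->0: no, a/bb meet in 0. 1b->1: ok.
baa: 2a undefined. 2a->0: ok.
bab: 2b undefined. 2b->0: ok.
All examples now run through 3 states with every (state, symbol) defined. Accept strings end in {0}, Reject strings end in {1,2}; accept={0}.

states=3 start=0 accept={0} delta: 0a->0 0b->1 1a->2 1b->1 2a->0 2b->0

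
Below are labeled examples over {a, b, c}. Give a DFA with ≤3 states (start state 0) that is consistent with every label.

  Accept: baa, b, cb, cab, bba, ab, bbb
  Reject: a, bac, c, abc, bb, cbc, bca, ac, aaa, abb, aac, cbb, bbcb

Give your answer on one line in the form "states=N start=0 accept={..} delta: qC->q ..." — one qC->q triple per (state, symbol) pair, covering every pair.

states=3 start=0 accept={1} delta: 0a->0 0b->1 0c->0 1a->1 1b->2 1c->0 2a->1 2b->1 2c->1

State merging on the prefix tree: take the shortest (then alphabetical) example prefix whose next move is undefined and point that move at state 0, else 1, else 2, ...; a target is out if some Accept/Reject pair would then sit in one state with the same input left (inseparable). If every existing state is out, open a new one.
a: 0a undefined. 0a->0: ok.
b: 0b undefined. 0b->0: no, baa/a meet in 0. Open state 1: 0b->1.
c: 0c undefined. 0c->0: ok.
ba: 1a undefined. 1a->0: no, baa/a meet in 0. 1a->1: ok.
bb: 1b undefined. 1b->0: no, baa/bbcb meet in 1. 1b->1: no, baa/bb meet in 1. Open state 2: 1b->2.
bc: 1c undefined. 1c->0: ok.
bba: 2a undefined. 2a->0: no, bba/a meet in 0. 2a->1: ok.
bbb: 2b undefined. 2b->0: no, bbb/a meet in 0. 2b->1: ok.
bbc: 2c undefined. 2c->0: no, baa/bbcb meet in 1. 2c->1: ok.
All examples now run through 3 states with every (state, symbol) defined. Accept strings end in {1}, Reject strings end in {0,2}; accept={1}.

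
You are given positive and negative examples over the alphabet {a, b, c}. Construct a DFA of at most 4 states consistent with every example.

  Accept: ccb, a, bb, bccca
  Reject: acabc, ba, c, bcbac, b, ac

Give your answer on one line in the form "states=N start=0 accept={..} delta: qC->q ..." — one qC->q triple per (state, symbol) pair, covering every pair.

states=3 start=0 accept={0} delta: 0a->0 0b->1 0c->1 1a->1 1b->0 1c->2 2a->0 2b->0 2c->1

State merging on the prefix tree: take the shortest (then alphabetical) example prefix whose next move is undefined and point that move at state 0, else 1, else 2, ...; a target is out if some Accept/Reject pair would then sit in one state with the same input left (inseparable). If every existing state is out, open a new one.
a: 0a undefined. 0a->0: ok.
b: 0b undefined. 0b->0: no, a/ba meet in 0. Open state 1: 0b->1.
c: 0c undefined. 0c->0: no, ccb/b meet in 1. 0c->1: ok.
ba: 1a undefined. 1a->0: no, a/ba meet in 0. 1a->1: ok.
bb: 1b undefined. 1b->0: ok.
bc: 1c undefined. 1c->0: no, ccb/acabc meet in 1. 1c->1: no, bccca/acabc meet in 1. Open state 2: 1c->2.
bcb: 2b undefined. 2b->0: ok.
bcc: 2c undefined. 2c->0: no, bccca/acabc meet in 1. 2c->1: ok.
bccca: 2a undefined. 2a->0: ok.
All examples now run through 3 states with every (state, symbol) defined. Accept strings end in {0}, Reject strings end in {1}; accept={0}.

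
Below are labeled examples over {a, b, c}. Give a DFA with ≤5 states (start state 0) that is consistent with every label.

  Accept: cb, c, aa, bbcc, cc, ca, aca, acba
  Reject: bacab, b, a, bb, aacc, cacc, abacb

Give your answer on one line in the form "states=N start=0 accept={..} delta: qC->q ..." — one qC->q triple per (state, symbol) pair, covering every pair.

State merging on the prefix tree: take the shortest (then alphabetical) example prefix whose next move is undefined and point that move at state 0, else 1, else 2, ...; a target is out if some Accept/Reject pair would then sit in one state with the same input left (inseparable). If every existing state is out, open a new one.
a: 0a undefined. 0a->0: no, aa/a meet in 0. Open state 1: 0a->1.
b: 0b undefined. 0b->0: ok.
c: 0c undefined. 0c->0: no, cb/b meet in 0. 0c->1: no, c/a meet in 1. Open state 2: 0c->2.
aa: 1a undefined. 1a->0: no, aa/b meet in 0. 1a->1: no, aa/a meet in 1. 1a->2: ok.
ab: 1b undefined. 1b->0: ok.
ac: 1c undefined. 1c->0: no, aca/a meet in 1. 1c->1: no, cb/bacab meet in 2 with "b" left. 1c->2: no, cb/abacb meet in 2 with "b" left. Open state 3: 1c->3.
ca: 2a undefined. 2a->0: no, bbcc/cacc meet in 2 with "c" left. 2a->1: no, ca/a meet in 1. 2a->2: ok.
cb: 2b undefined. 2b->0: no, cb/b meet in 0. 2b->1: no, cb/a meet in 1. 2b->2: ok.
cc: 2c undefined. 2c->0: no, cb/aacc meet in 2. 2c->1: no, bbcc/a meet in 1. 2c->2: no, cb/aacc meet in 2. 2c->3: ok.
aca: 3a undefined. 3a->0: no, aca/bacab meet in 0. 3a->1: no, aca/a meet in 1. 3a->2: no, cb/bacab meet in 2. 3a->3: ok.
acb: 3b undefined. 3b->0: no, acba/a meet in 1. 3b->1: ok.
aacc: 3c undefined. 3c->0: ok.
All examples now run through 4 states with every (state, symbol) defined. Accept strings end in {2,3}, Reject strings end in {0,1}; accept={2,3}.

states=4 start=0 accept={2,3} delta: 0a->1 0b->0 0c->2 1a->2 1b->0 1c->3 2a->2 2b->2 2c->3 3a->3 3b->1 3c->0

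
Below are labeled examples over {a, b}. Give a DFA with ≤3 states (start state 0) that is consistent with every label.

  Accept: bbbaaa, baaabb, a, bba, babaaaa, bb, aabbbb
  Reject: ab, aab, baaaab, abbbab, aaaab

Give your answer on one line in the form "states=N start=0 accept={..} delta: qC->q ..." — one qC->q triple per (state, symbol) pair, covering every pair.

states=2 start=0 accept={0} delta: 0a->0 0b->1 1a->0 1b->0

State merging on the prefix tree: take the shortest (then alphabetical) example prefix whose next move is undefined and point that move at state 0, else 1, else 2, ...; a target is out if some Accept/Reject pair would then sit in one state with the same input left (inseparable). If every existing state is out, open a new one.
a: 0a undefined. 0a->0: ok.
b: 0b undefined. 0b->0: no, bbbaaa/ab meet in 0. Open state 1: 0b->1.
ba: 1a undefined. 1a->0: ok.
bb: 1b undefined. 1b->0: ok.
All examples now run through 2 states with every (state, symbol) defined. Accept strings end in {0}, Reject strings end in {1}; accept={0}.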